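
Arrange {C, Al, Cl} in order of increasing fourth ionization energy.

IE_4 is the cost of taking one more electron from the +3 cation: C³⁺ still has 1 valence electron; Al³⁺ is the bare [Ne] core; Cl³⁺ still has 4 valence electrons.
Pulling an electron out of a noble-gas core costs far more than removing a remaining valence electron, so Al sits at the high end of IE_4.
Valence configurations: C³⁺ [He]2s¹, Cl³⁺ [Ne]3s²3p².
Approximate IE_4 values (kJ/mol): C 6223, Al 11577, Cl 5159.
Putting it together, IE_4: Cl < C < Al.

Cl < C < Al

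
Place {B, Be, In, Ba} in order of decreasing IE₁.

Across a period the outer electron is held more tightly (higher IE₁); down a group it sits in a higher shell, more shielded, and comes off more easily.
Neither a single period nor a single group — weigh both effects.
In > Ba: both effects reinforce here, so In is clearly the higher of the two.
B > In: they share group 13; the group trend gives B the larger value.
Be > B: this pair runs against the simple trend — see the exception note.
Note the exception: Be has a higher first ionization energy than B, contrary to the simple trend — removing B's lone 2p electron is easier than breaking Be's filled 2s².
Approximate values (kJ/mol): Be 900, B 801, In 558, Ba 503.
So from highest to lowest: Be > B > In > Ba.

Be, B, In, Ba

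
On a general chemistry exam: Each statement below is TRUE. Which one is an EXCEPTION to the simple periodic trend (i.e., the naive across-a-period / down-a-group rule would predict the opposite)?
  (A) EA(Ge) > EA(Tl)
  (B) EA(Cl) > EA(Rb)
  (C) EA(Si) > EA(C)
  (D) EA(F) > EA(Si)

The general trend: electron affinity increases across a period and decreases down a group.
(A) Ge (period 4, group 14) vs Tl (period 6, group 13): the stated order agrees with the simple trend.
(B) Cl (period 3, group 17) vs Rb (period 5, group 1): the stated order agrees with the simple trend.
(C) Si (period 3, group 14) vs C (period 2, group 14): the stated order contradicts the simple trend.
(D) F (period 2, group 17) vs Si (period 3, group 14): the stated order agrees with the simple trend.
The exception is (C): Si's larger, more diffuse 3p orbitals accept an added electron slightly more readily than C's compact 2p.

(C)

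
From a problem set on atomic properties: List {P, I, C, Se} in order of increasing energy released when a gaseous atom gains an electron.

P, C, Se, I

C is in period 2, group 14; P is in period 3, group 15; Se is in period 4, group 16; I is in period 5, group 17.
Atoms with high Z_eff and room in the valence shell (especially the halogens) have the most exothermic electron affinities.
These sit on a diagonal, where the across-period and down-group effects partly cancel.
C > P: period and group pull opposite ways; the down-group shift dominates (122 vs 72 kJ/mol).
Se > C: period and group pull opposite ways; the across-period shift dominates (195 vs 122 kJ/mol).
I > Se: period and group pull opposite ways; the across-period shift dominates (295 vs 195 kJ/mol).
For reference (kJ/mol): C 122, P 72, Se 195, I 295.
So from lowest to highest: P < C < Se < I.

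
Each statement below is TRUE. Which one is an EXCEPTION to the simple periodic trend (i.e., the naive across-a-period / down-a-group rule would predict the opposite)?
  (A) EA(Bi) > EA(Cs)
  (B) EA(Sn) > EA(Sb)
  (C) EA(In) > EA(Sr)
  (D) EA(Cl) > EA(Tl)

The general trend: electron affinity increases across a period and decreases down a group.
(A) Bi (period 6, group 15) vs Cs (period 6, group 1): the stated order agrees with the simple trend.
(B) Sn (period 5, group 14) vs Sb (period 5, group 15): the stated order contradicts the simple trend.
(C) In (period 5, group 13) vs Sr (period 5, group 2): the stated order agrees with the simple trend.
(D) Cl (period 3, group 17) vs Tl (period 6, group 13): the stated order agrees with the simple trend.
The exception is (B): adding an electron to Sb's half-filled 5p³ is unfavourable, so Sn has the more exothermic EA.

(B)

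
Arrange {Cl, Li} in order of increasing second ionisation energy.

After 1 electron has been removed, what remains? Cl⁺ still has 6 valence electrons; Li⁺ is the bare [He] core.
Breaking into a closed-shell core is much more expensive than removing a leftover valence electron — Li has the largest IE_2 here.
Approximate IE_2 values (kJ/mol): Cl 2298, Li 7298.
Overall IE_2 order: Cl < Li.

Cl < Li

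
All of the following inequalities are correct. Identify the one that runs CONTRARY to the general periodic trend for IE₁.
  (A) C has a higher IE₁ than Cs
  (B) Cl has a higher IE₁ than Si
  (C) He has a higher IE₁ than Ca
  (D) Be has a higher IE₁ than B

(D)

The general trend: IE₁ increases across a period and decreases down a group.
(A) C (period 2, group 14) vs Cs (period 6, group 1): the stated order agrees with the simple trend.
(B) Cl (period 3, group 17) vs Si (period 3, group 14): the stated order agrees with the simple trend.
(C) He (period 1, group 18) vs Ca (period 4, group 2): the stated order agrees with the simple trend.
(D) Be (period 2, group 2) vs B (period 2, group 13): the stated order contradicts the simple trend.
The exception is (D): removing B's lone 2p electron is easier than breaking Be's filled 2s².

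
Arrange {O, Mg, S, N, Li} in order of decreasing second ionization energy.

Li > O > N > S > Mg

After 1 electron has been removed, what remains? O⁺ still has 5 valence electrons; Mg⁺ still has 1 valence electron; S⁺ still has 5 valence electrons; N⁺ still has 4 valence electrons; Li⁺ is the bare [He] core.
Breaking into a closed-shell core is much more expensive than removing a leftover valence electron — Li has the largest IE_2 here.
Valence configurations: O⁺ [He]2s²2p³, Mg⁺ [Ne]3s¹, S⁺ [Ne]3s²3p³, N⁺ [He]2s²2p².
The numbers (kJ/mol): O 3388, Mg 1451, S 2252, N 2856, Li 7298.
Putting it together, IE_2: Mg < S < N < O < Li.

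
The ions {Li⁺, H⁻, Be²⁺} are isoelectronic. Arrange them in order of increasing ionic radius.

Be²⁺ < Li⁺ < H⁻

All of these have 2 electrons, so size is governed by nuclear charge alone: the more protons, the stronger the pull on the same electron cloud, and the smaller the ion.
Nuclear charges: Be²⁺ (Z=4), Li⁺ (Z=3), H⁻ (Z=1).
Smallest to largest: Be²⁺ < Li⁺ < H⁻.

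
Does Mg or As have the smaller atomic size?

As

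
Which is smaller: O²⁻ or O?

O

Forming O²⁻ adds 2 electrons to O. More electron–electron repulsion in the same shell, with unchanged nuclear charge, lets the cloud expand.
An anion is larger than its parent atom: O²⁻ > O.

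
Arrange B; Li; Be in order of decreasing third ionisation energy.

Be > Li > B

Consider each +2 ion: B²⁺ still has 1 valence electron; Li²⁺ is already 1 electron into the core; Be²⁺ is the bare [He] core.
Breaking into a closed-shell core is much more expensive than removing a leftover valence electron — Li and Be have the largest IE_3 here.
The numbers (kJ/mol): B 3660, Li 11815, Be 14849.
Overall IE_3 order: B < Li < Be.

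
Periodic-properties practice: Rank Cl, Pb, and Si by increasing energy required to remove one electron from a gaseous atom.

Pb, Si, Cl

Si is in period 3, group 14; Cl is in period 3, group 17; Pb is in period 6, group 14.
Removing the outermost electron gets harder across a period and easier down a group.
Neither a single period nor a single group — weigh both effects.
Si > Pb: they share group 14; the group trend gives Si the larger value.
Cl > Si: Cl lies to the right of Si in period 3, so the across-period effect alone puts Cl higher.
Approximate values (kJ/mol): Si 786, Cl 1251, Pb 716.
So from lowest to highest: Pb < Si < Cl.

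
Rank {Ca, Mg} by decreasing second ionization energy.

Mg, Ca

IE_2 is the cost of taking one more electron from the +1 cation: Ca⁺ still has 1 valence electron; Mg⁺ still has 1 valence electron.
All are still removing valence electrons, so compare the +1 ions as you would atoms: IE_2 generally rises across a period (higher Z_eff) and falls down a group (larger shell), subject to the usual subshell exceptions.
Valence configurations: Ca⁺ [Ar]4s¹, Mg⁺ [Ne]3s¹.
Approximate IE_2 values (kJ/mol): Ca 1145, Mg 1451.
Putting it together, IE_2: Ca < Mg.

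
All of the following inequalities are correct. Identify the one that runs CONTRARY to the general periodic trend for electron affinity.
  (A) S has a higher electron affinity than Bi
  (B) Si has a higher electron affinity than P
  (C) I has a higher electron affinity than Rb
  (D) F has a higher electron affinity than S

The general trend: electron affinity increases across a period and decreases down a group.
(A) S (period 3, group 16) vs Bi (period 6, group 15): the stated order agrees with the simple trend.
(B) Si (period 3, group 14) vs P (period 3, group 15): the stated order contradicts the simple trend.
(C) I (period 5, group 17) vs Rb (period 5, group 1): the stated order agrees with the simple trend.
(D) F (period 2, group 17) vs S (period 3, group 16): the stated order agrees with the simple trend.
The exception is (B): adding an electron to P's half-filled 3p³ is unfavourable, so Si (3p²) has the more exothermic EA.

(B)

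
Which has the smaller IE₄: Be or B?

Be

IE_4 is the cost of taking one more electron from the +3 cation: Be³⁺ is already 1 electron into the core; B³⁺ is the bare [He] core.
All of these are removing an electron from a noble-gas core or deeper; the smaller core (lower principal quantum number) is held far more tightly, and within a period the higher nuclear charge binds the same core more tightly.
Approximate IE_4 values (kJ/mol): Be 21007, B 25026.
Putting it together, IE_4: Be < B.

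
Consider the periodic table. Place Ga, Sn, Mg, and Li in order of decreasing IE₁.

Mg, Sn, Ga, Li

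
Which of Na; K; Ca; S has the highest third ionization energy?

IE_3 is the cost of taking one more electron from the +2 cation: Na²⁺ is already 1 electron into the core; K²⁺ is already 1 electron into the core; Ca²⁺ is the bare [Ar] core; S²⁺ still has 4 valence electrons.
Core electrons are held far more tightly than valence electrons, so K, Ca and Na top the IE_3 order.
Tabulated IE_3 (kJ/mol): Na 6910, K 4420, Ca 4912, S 3357.
So the third ionization energies run S < K < Ca < Na.

Na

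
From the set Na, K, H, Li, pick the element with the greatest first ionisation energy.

H is in period 1, group 1; Li is in period 2, group 1; Na is in period 3, group 1; K is in period 4, group 1.
Removing the outermost electron gets harder across a period and easier down a group.
All are in group 1, so first ionization energy increases up the group.
The greatest first ionisation energy among these belongs to H.

H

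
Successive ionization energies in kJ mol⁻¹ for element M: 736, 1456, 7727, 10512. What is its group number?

Group 2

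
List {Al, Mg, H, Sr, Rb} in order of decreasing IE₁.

H > Mg > Al > Sr > Rb

H is in period 1, group 1; Mg is in period 3, group 2; Al is in period 3, group 13; Rb is in period 5, group 1; Sr is in period 5, group 2.
Removing the outermost electron gets harder across a period and easier down a group.
These span different periods and groups, so the two trends combine.
Sr > Rb: Sr lies to the right of Rb in period 5, so the across-period effect alone puts Sr higher.
Al > Sr: both effects reinforce here, so Al is clearly the higher of the two.
Mg > Al: this pair runs against the simple trend — see the exception note.
H > Mg: period and group pull opposite ways; the down-group shift dominates (1312 vs 738 kJ/mol).
Note the exception: Mg has a higher first ionization energy than Al, contrary to the simple trend — Al's single 3p electron is easier to remove than one from Mg's filled 3s².
For reference (kJ/mol): H 1312, Mg 738, Al 578, Rb 403, Sr 550.
So from highest to lowest: H > Mg > Al > Sr > Rb.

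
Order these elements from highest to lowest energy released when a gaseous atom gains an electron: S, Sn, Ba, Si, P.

Si is in period 3, group 14; P is in period 3, group 15; S is in period 3, group 16; Sn is in period 5, group 14; Ba is in period 6, group 2.
Adding an electron releases more energy for atoms nearer the top right (short of the noble gases).
Here both period and group differ, so the two effects have to be weighed against each other.
P > Ba: both effects reinforce here, so P is clearly the higher of the two.
Sn > P: this pair runs against the simple trend — see the exception note.
Si > Sn: they share group 14; the group trend gives Si the larger value.
S > Si: both are in period 3; the period trend gives S the larger value.
Note the exception: Sn has a higher electron affinity than P, contrary to the simple trend — adding an electron to P's half-filled np³ subshell costs electron-pairing energy.
Note the exception: Si has a higher electron affinity than P, contrary to the simple trend — adding an electron to P's half-filled 3p³ is unfavourable, so Si (3p²) has the more exothermic EA.
Approximate values (kJ/mol): Si 134, P 72, S 200, Sn 107, Ba 14.
So from highest to lowest: S > Si > Sn > P > Ba.

S > Si > Sn > P > Ba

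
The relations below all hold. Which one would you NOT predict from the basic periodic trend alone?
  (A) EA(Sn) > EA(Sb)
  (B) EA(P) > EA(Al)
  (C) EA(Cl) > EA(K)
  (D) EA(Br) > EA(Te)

(A)

The general trend: electron affinity increases across a period and decreases down a group.
(A) Sn (period 5, group 14) vs Sb (period 5, group 15): the stated order contradicts the simple trend.
(B) P (period 3, group 15) vs Al (period 3, group 13): the stated order agrees with the simple trend.
(C) Cl (period 3, group 17) vs K (period 4, group 1): the stated order agrees with the simple trend.
(D) Br (period 4, group 17) vs Te (period 5, group 16): the stated order agrees with the simple trend.
The exception is (A): adding an electron to Sb's half-filled 5p³ is unfavourable, so Sn has the more exothermic EA.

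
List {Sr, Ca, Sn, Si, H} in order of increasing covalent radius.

H < Si < Sn < Ca < Sr

Across a period the added protons contract the valence shell; down a group each new principal shell makes the atom larger.
These span different periods and groups, so the two trends combine.
Si > H: period and group pull opposite ways; the down-group shift dominates (116 vs 32 pm).
Sn > Si: they share group 14; the group trend gives Sn the larger value.
Ca > Sn: period and group pull opposite ways; the across-period shift dominates (171 vs 140 pm).
Sr > Ca: they share group 2; the group trend gives Sr the larger value.
Tabulated atomic radius (pm): H 32, Si 116, Ca 171, Sr 185, Sn 140.
So from smallest to largest: H < Si < Sn < Ca < Sr.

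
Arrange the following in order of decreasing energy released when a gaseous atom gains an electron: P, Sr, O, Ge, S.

Electron affinity generally becomes more exothermic across a period toward the halogens and less exothermic down a group.
These span different periods and groups, so the two trends combine.
P > Sr: both effects reinforce here, so P is clearly the higher of the two.
Ge > P: this pair runs against the simple trend — see the exception note.
O > Ge: both effects reinforce here, so O is clearly the higher of the two.
S > O: this pair runs against the simple trend — see the exception note.
Note the exception: Ge has a higher electron affinity than P, contrary to the simple trend — adding an electron to P's half-filled np³ subshell costs electron-pairing energy.
Note the exception: S has a higher electron affinity than O, contrary to the simple trend — the compact 2p subshell of O repels the added electron more than S's larger 3p does.
Approximate values (kJ/mol): O 141, P 72, S 200, Ge 119, Sr 5.
So from highest to lowest: S > O > Ge > P > Sr.

S, O, Ge, P, Sr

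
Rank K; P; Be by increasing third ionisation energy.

Consider each +2 ion: K²⁺ is already 1 electron into the core; P²⁺ still has 3 valence electrons; Be²⁺ is the bare [He] core.
Pulling an electron out of a noble-gas core costs far more than removing a remaining valence electron, so K and Be sit at the high end of IE_3.
Tabulated IE_3 (kJ/mol): K 4420, P 2914, Be 14849.
Putting it together, IE_3: P < K < Be.

P < K < Be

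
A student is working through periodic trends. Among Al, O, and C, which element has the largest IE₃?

Consider each +2 ion: Al²⁺ still has 1 valence electron; O²⁺ still has 4 valence electrons; C²⁺ still has 2 valence electrons.
All are still removing valence electrons, so compare the +2 ions as you would atoms: IE_3 generally rises across a period (higher Z_eff) and falls down a group (larger shell), subject to the usual subshell exceptions.
Valence configurations: Al²⁺ [Ne]3s¹, O²⁺ [He]2s²2p², C²⁺ [He]2s².
Approximate IE_3 values (kJ/mol): Al 2745, O 5300, C 4620.
Putting it together, IE_3: Al < C < O.

O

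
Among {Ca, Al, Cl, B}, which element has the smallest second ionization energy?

The second ionization energy removes an electron from the +1 ion. For each element: Ca⁺ still has 1 valence electron; Al⁺ still has 2 valence electrons; Cl⁺ still has 6 valence electrons; B⁺ still has 2 valence electrons.
All are still removing valence electrons, so compare the +1 ions as you would atoms: IE_2 generally rises across a period (higher Z_eff) and falls down a group (larger shell), subject to the usual subshell exceptions.
Valence configurations: Ca⁺ [Ar]4s¹, Al⁺ [Ne]3s², Cl⁺ [Ne]3s²3p⁴, B⁺ [He]2s².
Approximate IE_2 values (kJ/mol): Ca 1145, Al 1817, Cl 2298, B 2427.
Putting it together, IE_2: Ca < Al < Cl < B.

Ca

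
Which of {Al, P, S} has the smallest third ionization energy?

Al

IE_3 is the cost of taking one more electron from the +2 cation: Al²⁺ still has 1 valence electron; P²⁺ still has 3 valence electrons; S²⁺ still has 4 valence electrons.
All are still removing valence electrons, so compare the +2 ions as you would atoms: IE_3 generally rises across a period (higher Z_eff) and falls down a group (larger shell), subject to the usual subshell exceptions.
Valence configurations: Al²⁺ [Ne]3s¹, P²⁺ [Ne]3s²3p¹, S²⁺ [Ne]3s²3p².
Approximate IE_3 values (kJ/mol): Al 2745, P 2914, S 3357.
Overall IE_3 order: Al < P < S.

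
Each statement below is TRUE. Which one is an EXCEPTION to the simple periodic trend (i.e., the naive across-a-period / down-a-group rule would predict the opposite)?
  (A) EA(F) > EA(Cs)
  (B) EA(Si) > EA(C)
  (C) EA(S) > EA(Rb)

(B)

The general trend: electron affinity increases across a period and decreases down a group.
(A) F (period 2, group 17) vs Cs (period 6, group 1): the stated order agrees with the simple trend.
(B) Si (period 3, group 14) vs C (period 2, group 14): the stated order contradicts the simple trend.
(C) S (period 3, group 16) vs Rb (period 5, group 1): the stated order agrees with the simple trend.
The exception is (B): Si's larger, more diffuse 3p orbitals accept an added electron slightly more readily than C's compact 2p.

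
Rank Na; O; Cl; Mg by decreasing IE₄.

Mg > Na > O > Cl

Consider each +3 ion: Na³⁺ is already 2 electrons into the core; O³⁺ still has 3 valence electrons; Cl³⁺ still has 4 valence electrons; Mg³⁺ is already 1 electron into the core.
Core electrons are held far more tightly than valence electrons, so Na and Mg top the IE_4 order.
Valence configurations: O³⁺ [He]2s²2p¹, Cl³⁺ [Ne]3s²3p².
Tabulated IE_4 (kJ/mol): Na 9543, O 7469, Cl 5159, Mg 10543.
Hence IE_4: Cl < O < Na < Mg.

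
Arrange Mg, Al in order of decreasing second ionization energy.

Al > Mg

After 1 electron has been removed, what remains? Mg⁺ still has 1 valence electron; Al⁺ still has 2 valence electrons.
All are still removing valence electrons, so compare the +1 ions as you would atoms: IE_2 generally rises across a period (higher Z_eff) and falls down a group (larger shell), subject to the usual subshell exceptions.
Valence configurations: Mg⁺ [Ne]3s¹, Al⁺ [Ne]3s².
Approximate IE_2 values (kJ/mol): Mg 1451, Al 1817.
Putting it together, IE_2: Mg < Al.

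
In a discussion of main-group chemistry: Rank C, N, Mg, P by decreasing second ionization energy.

The second ionization energy removes an electron from the +1 ion. For each element: C⁺ still has 3 valence electrons; N⁺ still has 4 valence electrons; Mg⁺ still has 1 valence electron; P⁺ still has 4 valence electrons.
All are still removing valence electrons, so compare the +1 ions as you would atoms: IE_2 generally rises across a period (higher Z_eff) and falls down a group (larger shell), subject to the usual subshell exceptions.
Valence configurations: C⁺ [He]2s²2p¹, N⁺ [He]2s²2p², Mg⁺ [Ne]3s¹, P⁺ [Ne]3s²3p².
Tabulated IE_2 (kJ/mol): C 2353, N 2856, Mg 1451, P 1907.
Putting it together, IE_2: Mg < P < C < N.

N > C > P > Mg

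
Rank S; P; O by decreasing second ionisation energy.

O > S > P

IE_2 is the cost of taking one more electron from the +1 cation: S⁺ still has 5 valence electrons; P⁺ still has 4 valence electrons; O⁺ still has 5 valence electrons.
All are still removing valence electrons, so compare the +1 ions as you would atoms: IE_2 generally rises across a period (higher Z_eff) and falls down a group (larger shell), subject to the usual subshell exceptions.
Valence configurations: S⁺ [Ne]3s²3p³, P⁺ [Ne]3s²3p², O⁺ [He]2s²2p³.
Approximate IE_2 values (kJ/mol): S 2252, P 1907, O 3388.
Putting it together, IE_2: P < S < O.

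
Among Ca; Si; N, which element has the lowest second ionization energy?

After 1 electron has been removed, what remains? Ca⁺ still has 1 valence electron; Si⁺ still has 3 valence electrons; N⁺ still has 4 valence electrons.
All are still removing valence electrons, so compare the +1 ions as you would atoms: IE_2 generally rises across a period (higher Z_eff) and falls down a group (larger shell), subject to the usual subshell exceptions.
Valence configurations: Ca⁺ [Ar]4s¹, Si⁺ [Ne]3s²3p¹, N⁺ [He]2s²2p².
Tabulated IE_2 (kJ/mol): Ca 1145, Si 1577, N 2856.
Hence IE_2: Ca < Si < N.

Ca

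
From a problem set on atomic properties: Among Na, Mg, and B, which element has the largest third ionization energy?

Consider each +2 ion: Na²⁺ is already 1 electron into the core; Mg²⁺ is the bare [Ne] core; B²⁺ still has 1 valence electron.
Core electrons are held far more tightly than valence electrons, so Na and Mg top the IE_3 order.
The numbers (kJ/mol): Na 6910, Mg 7733, B 3660.
Overall IE_3 order: B < Na < Mg.

Mg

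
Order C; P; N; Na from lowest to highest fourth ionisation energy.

The fourth ionization energy removes an electron from the +3 ion. For each element: C³⁺ still has 1 valence electron; P³⁺ still has 2 valence electrons; N³⁺ still has 2 valence electrons; Na³⁺ is already 2 electrons into the core.
Core electrons are held far more tightly than valence electrons, so Na tops the IE_4 order.
Valence configurations: C³⁺ [He]2s¹, P³⁺ [Ne]3s², N³⁺ [He]2s².
Tabulated IE_4 (kJ/mol): C 6223, P 4964, N 7475, Na 9543.
Hence IE_4: P < C < N < Na.

P, C, N, Na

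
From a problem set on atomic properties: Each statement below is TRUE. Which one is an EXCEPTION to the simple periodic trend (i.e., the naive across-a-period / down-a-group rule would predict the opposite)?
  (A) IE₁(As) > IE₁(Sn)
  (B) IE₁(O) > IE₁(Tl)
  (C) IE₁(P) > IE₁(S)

The general trend: first ionisation energy increases across a period and decreases down a group.
(A) As (period 4, group 15) vs Sn (period 5, group 14): the stated order agrees with the simple trend.
(B) O (period 2, group 16) vs Tl (period 6, group 13): the stated order agrees with the simple trend.
(C) P (period 3, group 15) vs S (period 3, group 16): the stated order contradicts the simple trend.
The exception is (C): S (3p⁴) ionizes more easily than half-filled P (3p³) because the paired 3p electron in S is pushed out by e⁻–e⁻ repulsion.

(C)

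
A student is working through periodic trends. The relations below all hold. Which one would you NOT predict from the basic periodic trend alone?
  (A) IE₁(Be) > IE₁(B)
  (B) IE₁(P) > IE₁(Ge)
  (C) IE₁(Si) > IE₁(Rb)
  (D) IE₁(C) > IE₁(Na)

The general trend: first ionisation energy increases across a period and decreases down a group.
(A) Be (period 2, group 2) vs B (period 2, group 13): the stated order contradicts the simple trend.
(B) P (period 3, group 15) vs Ge (period 4, group 14): the stated order agrees with the simple trend.
(C) Si (period 3, group 14) vs Rb (period 5, group 1): the stated order agrees with the simple trend.
(D) C (period 2, group 14) vs Na (period 3, group 1): the stated order agrees with the simple trend.
The exception is (A): removing B's lone 2p electron is easier than breaking Be's filled 2s².

(A)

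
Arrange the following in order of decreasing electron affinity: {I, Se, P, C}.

I > Se > C > P

C is in period 2, group 14; P is in period 3, group 15; Se is in period 4, group 16; I is in period 5, group 17.
Adding an electron releases more energy for atoms nearer the top right (short of the noble gases).
These sit on a diagonal, where the across-period and down-group effects partly cancel.
C > P: the two effects oppose for this pair; the down-group effect wins (122 vs 72 kJ/mol).
Se > C: the two effects oppose for this pair; the across-period effect wins (195 vs 122 kJ/mol).
I > Se: the two effects oppose for this pair; the across-period effect wins (295 vs 195 kJ/mol).
For reference (kJ/mol): C 122, P 72, Se 195, I 295.
So from highest to lowest: I > Se > C > P.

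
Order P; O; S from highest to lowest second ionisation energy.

Consider each +1 ion: P⁺ still has 4 valence electrons; O⁺ still has 5 valence electrons; S⁺ still has 5 valence electrons.
All are still removing valence electrons, so compare the +1 ions as you would atoms: IE_2 generally rises across a period (higher Z_eff) and falls down a group (larger shell), subject to the usual subshell exceptions.
Valence configurations: P⁺ [Ne]3s²3p², O⁺ [He]2s²2p³, S⁺ [Ne]3s²3p³.
The numbers (kJ/mol): P 1907, O 3388, S 2252.
Hence IE_2: P < S < O.

O > S > P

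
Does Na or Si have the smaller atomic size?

Across a period the added protons contract the valence shell; down a group each new principal shell makes the atom larger.
All lie in period 3, so atomic radius increases right to left.
So Si has the smaller atomic size (Si < Na).

Si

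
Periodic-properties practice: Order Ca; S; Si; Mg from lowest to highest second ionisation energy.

Consider each +1 ion: Ca⁺ still has 1 valence electron; S⁺ still has 5 valence electrons; Si⁺ still has 3 valence electrons; Mg⁺ still has 1 valence electron.
All are still removing valence electrons, so compare the +1 ions as you would atoms: IE_2 generally rises across a period (higher Z_eff) and falls down a group (larger shell), subject to the usual subshell exceptions.
Valence configurations: Ca⁺ [Ar]4s¹, S⁺ [Ne]3s²3p³, Si⁺ [Ne]3s²3p¹, Mg⁺ [Ne]3s¹.
The numbers (kJ/mol): Ca 1145, S 2252, Si 1577, Mg 1451.
Putting it together, IE_2: Ca < Mg < Si < S.

Ca < Mg < Si < S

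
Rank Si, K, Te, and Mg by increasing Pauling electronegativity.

Mg is in period 3, group 2; Si is in period 3, group 14; K is in period 4, group 1; Te is in period 5, group 16.
Electronegativity increases across a period and decreases down a group, tracking effective nuclear charge and atomic size.
These span different periods and groups, so the two trends combine.
Mg > K: both effects reinforce here, so Mg is clearly the higher of the two.
Si > Mg: both are in period 3; the period trend gives Si the larger value.
Te > Si: period and group pull opposite ways; the across-period shift dominates (2.10 vs 1.90).
Tabulated electronegativity (Pauling): Mg 1.31, Si 1.90, K 0.82, Te 2.10.
So from lowest to highest: K < Mg < Si < Te.

K < Mg < Si < Te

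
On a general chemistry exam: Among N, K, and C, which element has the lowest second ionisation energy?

IE_2 is the cost of taking one more electron from the +1 cation: N⁺ still has 4 valence electrons; K⁺ is the bare [Ar] core; C⁺ still has 3 valence electrons.
Core electrons are held far more tightly than valence electrons, so K tops the IE_2 order.
Valence configurations: N⁺ [He]2s²2p², C⁺ [He]2s²2p¹.
The numbers (kJ/mol): N 2856, K 3052, C 2353.
Overall IE_2 order: C < N < K.

C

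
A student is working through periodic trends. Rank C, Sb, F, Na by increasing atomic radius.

F, C, Sb, Na

C is in period 2, group 14; F is in period 2, group 17; Na is in period 3, group 1; Sb is in period 5, group 15.
Atomic radius shrinks across a period as nuclear charge pulls the same shell inward, and grows down a group as new shells are added.
Neither a single period nor a single group — weigh both effects.
C > F: C lies to the left of F in period 2, so the across-period effect alone puts C larger.
Sb > C: the two effects oppose for this pair; the down-group effect wins (140 vs 75 pm).
Na > Sb: the two effects oppose for this pair; the across-period effect wins (155 vs 140 pm).
For reference (pm): C 75, F 64, Na 155, Sb 140.
So from smallest to largest: F < C < Sb < Na.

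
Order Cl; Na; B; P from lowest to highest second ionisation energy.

P < Cl < B < Na

IE_2 is the cost of taking one more electron from the +1 cation: Cl⁺ still has 6 valence electrons; Na⁺ is the bare [Ne] core; B⁺ still has 2 valence electrons; P⁺ still has 4 valence electrons.
Pulling an electron out of a noble-gas core costs far more than removing a remaining valence electron, so Na sits at the high end of IE_2.
Valence configurations: Cl⁺ [Ne]3s²3p⁴, B⁺ [He]2s², P⁺ [Ne]3s²3p².
Tabulated IE_2 (kJ/mol): Cl 2298, Na 4562, B 2427, P 1907.
Overall IE_2 order: P < Cl < B < Na.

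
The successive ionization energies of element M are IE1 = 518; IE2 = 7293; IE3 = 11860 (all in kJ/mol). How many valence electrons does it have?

1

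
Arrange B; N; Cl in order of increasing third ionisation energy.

B, Cl, N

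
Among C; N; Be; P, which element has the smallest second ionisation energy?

After 1 electron has been removed, what remains? C⁺ still has 3 valence electrons; N⁺ still has 4 valence electrons; Be⁺ still has 1 valence electron; P⁺ still has 4 valence electrons.
All are still removing valence electrons, so compare the +1 ions as you would atoms: IE_2 generally rises across a period (higher Z_eff) and falls down a group (larger shell), subject to the usual subshell exceptions.
Valence configurations: C⁺ [He]2s²2p¹, N⁺ [He]2s²2p², Be⁺ [He]2s¹, P⁺ [Ne]3s²3p².
Tabulated IE_2 (kJ/mol): C 2353, N 2856, Be 1757, P 1907.
Overall IE_2 order: Be < P < C < N.

Be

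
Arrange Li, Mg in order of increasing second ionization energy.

Mg < Li

The second ionization energy removes an electron from the +1 ion. For each element: Li⁺ is the bare [He] core; Mg⁺ still has 1 valence electron.
Breaking into a closed-shell core is much more expensive than removing a leftover valence electron — Li has the largest IE_2 here.
Approximate IE_2 values (kJ/mol): Li 7298, Mg 1451.
Hence IE_2: Mg < Li.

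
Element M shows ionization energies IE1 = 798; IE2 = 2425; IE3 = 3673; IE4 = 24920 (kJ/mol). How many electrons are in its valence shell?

Look for the largest jump between consecutive ionization energies: IE4/IE3 ≈ 6.8, far larger than any earlier ratio.
That jump marks the point where a core electron is being removed. So the atom has 3 valence electrons.

3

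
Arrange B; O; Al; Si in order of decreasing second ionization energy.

O > B > Al > Si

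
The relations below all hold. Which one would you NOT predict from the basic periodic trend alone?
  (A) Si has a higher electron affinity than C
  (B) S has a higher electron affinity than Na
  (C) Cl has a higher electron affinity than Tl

(A)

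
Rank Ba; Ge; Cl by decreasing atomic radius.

Ba > Ge > Cl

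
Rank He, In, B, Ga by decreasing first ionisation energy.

He, B, Ga, In

He is in period 1, group 18; B is in period 2, group 13; Ga is in period 4, group 13; In is in period 5, group 13.
Removing the outermost electron gets harder across a period and easier down a group.
These span different periods and groups, so the two trends combine.
Ga > In: Ga sits above In in group 13, so the down-group effect alone puts Ga higher.
B > Ga: B sits above Ga in group 13, so the down-group effect alone puts B higher.
He > B: both effects reinforce here, so He is clearly the higher of the two.
For reference (kJ/mol): He 2372, B 801, Ga 579, In 558.
So from highest to lowest: He > B > Ga > In.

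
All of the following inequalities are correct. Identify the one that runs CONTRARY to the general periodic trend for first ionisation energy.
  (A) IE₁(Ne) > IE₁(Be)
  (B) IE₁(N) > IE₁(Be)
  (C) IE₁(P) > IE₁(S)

(C)

The general trend: first ionisation energy increases across a period and decreases down a group.
(A) Ne (period 2, group 18) vs Be (period 2, group 2): the stated order agrees with the simple trend.
(B) N (period 2, group 15) vs Be (period 2, group 2): the stated order agrees with the simple trend.
(C) P (period 3, group 15) vs S (period 3, group 16): the stated order contradicts the simple trend.
The exception is (C): S (3p⁴) ionizes more easily than half-filled P (3p³) because the paired 3p electron in S is pushed out by e⁻–e⁻ repulsion.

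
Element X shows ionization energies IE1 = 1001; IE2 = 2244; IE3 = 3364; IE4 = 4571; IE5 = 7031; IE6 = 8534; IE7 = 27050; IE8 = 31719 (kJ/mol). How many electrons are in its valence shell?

6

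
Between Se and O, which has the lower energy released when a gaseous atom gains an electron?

O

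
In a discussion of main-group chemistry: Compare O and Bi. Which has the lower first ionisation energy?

O is in period 2, group 16; Bi is in period 6, group 15.
IE₁ increases left→right with effective nuclear charge and decreases top→bottom as the valence shell moves farther out.
Here both period and group differ, so the two effects have to be weighed against each other.
O > Bi: relative to Bi, both the across-period and down-group shifts push O's first ionization energy up.
Approximate values (kJ/mol): O 1314, Bi 703.
So Bi has the lower first ionisation energy (Bi < O).

Bi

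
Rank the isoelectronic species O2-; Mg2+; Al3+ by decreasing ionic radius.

O2- > Mg2+ > Al3+

All of these have 10 electrons, so size is governed by nuclear charge alone: the more protons, the stronger the pull on the same electron cloud, and the smaller the ion.
Nuclear charges: Al3+ (Z=13), Mg2+ (Z=12), O2- (Z=8).
Largest to smallest: O2- > Mg2+ > Al3+.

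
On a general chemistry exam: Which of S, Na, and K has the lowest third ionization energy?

Consider each +2 ion: S²⁺ still has 4 valence electrons; Na²⁺ is already 1 electron into the core; K²⁺ is already 1 electron into the core.
Core electrons are held far more tightly than valence electrons, so K and Na top the IE_3 order.
Tabulated IE_3 (kJ/mol): S 3357, Na 6910, K 4420.
Putting it together, IE_3: S < K < Na.

S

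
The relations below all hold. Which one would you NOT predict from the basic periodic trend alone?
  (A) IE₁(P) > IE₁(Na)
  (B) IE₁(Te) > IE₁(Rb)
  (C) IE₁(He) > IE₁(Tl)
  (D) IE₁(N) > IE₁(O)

(D)

The general trend: first ionisation energy increases across a period and decreases down a group.
(A) P (period 3, group 15) vs Na (period 3, group 1): the stated order agrees with the simple trend.
(B) Te (period 5, group 16) vs Rb (period 5, group 1): the stated order agrees with the simple trend.
(C) He (period 1, group 18) vs Tl (period 6, group 13): the stated order agrees with the simple trend.
(D) N (period 2, group 15) vs O (period 2, group 16): the stated order contradicts the simple trend.
The exception is (D): pairing an electron in O's 2p⁴ costs repulsion energy, so O ionizes more easily than half-filled N (2p³).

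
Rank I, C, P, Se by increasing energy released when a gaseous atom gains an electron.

P < C < Se < I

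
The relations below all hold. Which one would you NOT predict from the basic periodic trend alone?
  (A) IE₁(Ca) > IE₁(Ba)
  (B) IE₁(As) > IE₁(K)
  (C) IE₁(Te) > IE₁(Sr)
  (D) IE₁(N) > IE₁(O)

(D)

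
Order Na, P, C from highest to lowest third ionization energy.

Na, C, P

After 2 electrons have been removed, what remains? Na²⁺ is already 1 electron into the core; P²⁺ still has 3 valence electrons; C²⁺ still has 2 valence electrons.
Core electrons are held far more tightly than valence electrons, so Na tops the IE_3 order.
Valence configurations: P²⁺ [Ne]3s²3p¹, C²⁺ [He]2s².
Approximate IE_3 values (kJ/mol): Na 6910, P 2914, C 4620.
Hence IE_3: P < C < Na.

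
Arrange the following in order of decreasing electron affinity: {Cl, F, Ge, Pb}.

F is in period 2, group 17; Cl is in period 3, group 17; Ge is in period 4, group 14; Pb is in period 6, group 14.
EA tends to increase across a period and decrease down a group, though the pattern is less regular than for IE or radius.
These span different periods and groups, so the two trends combine.
Ge > Pb: they share group 14; the group trend gives Ge the larger value.
F > Ge: both effects reinforce here, so F is clearly the higher of the two.
Cl > F: this pair runs against the simple trend — see the exception note.
Note the exception: Cl has a higher electron affinity than F, contrary to the simple trend — F's small 2p subshell makes the incoming electron feel strong e⁻–e⁻ repulsion, so Cl actually releases more energy on gaining an electron.
Tabulated electron affinity (kJ/mol): F 328, Cl 349, Ge 119, Pb 35.
So from highest to lowest: Cl > F > Ge > Pb.

Cl, F, Ge, Pb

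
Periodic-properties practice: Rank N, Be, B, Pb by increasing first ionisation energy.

Pb, B, Be, N

First ionization energy rises across a period (greater Z_eff holds electrons more tightly) and falls down a group (valence electrons are farther from the nucleus).
These span different periods and groups, so the two trends combine.
B > Pb: period and group pull opposite ways; the down-group shift dominates (801 vs 716 kJ/mol).
Be > B: this pair runs against the simple trend — see the exception note.
N > Be: N lies to the right of Be in period 2, so the across-period effect alone puts N higher.
Note the exception: Be has a higher first ionization energy than B, contrary to the simple trend — removing B's lone 2p electron is easier than breaking Be's filled 2s².
Approximate values (kJ/mol): Be 900, B 801, N 1402, Pb 716.
So from lowest to highest: Pb < B < Be < N.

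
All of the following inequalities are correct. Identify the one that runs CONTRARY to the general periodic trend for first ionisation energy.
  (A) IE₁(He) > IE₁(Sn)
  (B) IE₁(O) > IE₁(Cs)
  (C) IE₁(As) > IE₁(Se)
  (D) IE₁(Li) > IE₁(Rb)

The general trend: first ionisation energy increases across a period and decreases down a group.
(A) He (period 1, group 18) vs Sn (period 5, group 14): the stated order agrees with the simple trend.
(B) O (period 2, group 16) vs Cs (period 6, group 1): the stated order agrees with the simple trend.
(C) As (period 4, group 15) vs Se (period 4, group 16): the stated order contradicts the simple trend.
(D) Li (period 2, group 1) vs Rb (period 5, group 1): the stated order agrees with the simple trend.
The exception is (C): Se (4p⁴) ionizes more easily than half-filled As (4p³).

(C)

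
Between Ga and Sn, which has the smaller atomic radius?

Ga is in period 4, group 13; Sn is in period 5, group 14.
Radius decreases left→right (rising Z_eff, same n) and increases top→bottom (higher n).
A diagonal step moves right (one effect) and down (the opposite effect) at once.
Sn > Ga: the two effects oppose for this pair; the down-group effect wins (140 vs 124 pm).
For reference (pm): Ga 124, Sn 140.
So Ga has the smaller atomic radius (Ga < Sn).

Ga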